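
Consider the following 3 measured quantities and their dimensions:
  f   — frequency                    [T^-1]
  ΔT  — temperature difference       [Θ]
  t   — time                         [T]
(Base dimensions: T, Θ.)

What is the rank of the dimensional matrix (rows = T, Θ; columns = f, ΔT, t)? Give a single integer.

Dimensional matrix (T×Θ by f×ΔT×t):
  T: [-1  0  1]
  Θ: [ 0  1  0]
RREF → pivots at {f,ΔT} ⇒ r = 2

2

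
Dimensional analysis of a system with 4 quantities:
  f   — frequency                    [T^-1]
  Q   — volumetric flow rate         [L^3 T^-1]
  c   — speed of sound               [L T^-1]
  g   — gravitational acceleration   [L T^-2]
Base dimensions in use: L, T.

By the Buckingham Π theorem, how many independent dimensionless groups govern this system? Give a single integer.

2

Exponent matrix [L,T] × [f,Q,c,g]:
  L: [ 0  3  1  1]
  T: [-1 -1 -1 -2]
Echelon form has 2 nonzero rows (pivots: f,Q)
4 vars − rank 2 = 2 Π groups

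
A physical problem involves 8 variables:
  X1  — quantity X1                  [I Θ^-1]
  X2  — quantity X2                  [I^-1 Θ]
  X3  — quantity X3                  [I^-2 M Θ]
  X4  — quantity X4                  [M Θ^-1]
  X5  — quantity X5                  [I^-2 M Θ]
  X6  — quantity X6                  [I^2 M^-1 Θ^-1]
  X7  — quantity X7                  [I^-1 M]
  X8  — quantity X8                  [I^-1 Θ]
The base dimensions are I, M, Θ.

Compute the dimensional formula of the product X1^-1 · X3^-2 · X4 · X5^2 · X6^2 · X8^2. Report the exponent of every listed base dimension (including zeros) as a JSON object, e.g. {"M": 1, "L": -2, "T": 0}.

{"I": 1, "M": -1, "Θ": 0}

Write exponents as rows I,M,Θ / cols X1,X2,X3,X4,X5,X6,X7,X8:
  I: [ 1 -1 -2  0 -2  2 -1 -1]
  M: [ 0  0  1  1  1 -1  1  0]
  Θ: [-1  1  1 -1  1 -1  0  1]
  [I]: (-1)·1+(-2)·-2+(1)·0+(2)·-2+(2)·2+(2)·-1 = 1
  [M]: (-1)·0+(-2)·1+(1)·1+(2)·1+(2)·-1+(2)·0 = -1
  [Θ]: (-1)·-1+(-2)·1+(1)·-1+(2)·1+(2)·-1+(2)·1 = 0
⇒ I M^-1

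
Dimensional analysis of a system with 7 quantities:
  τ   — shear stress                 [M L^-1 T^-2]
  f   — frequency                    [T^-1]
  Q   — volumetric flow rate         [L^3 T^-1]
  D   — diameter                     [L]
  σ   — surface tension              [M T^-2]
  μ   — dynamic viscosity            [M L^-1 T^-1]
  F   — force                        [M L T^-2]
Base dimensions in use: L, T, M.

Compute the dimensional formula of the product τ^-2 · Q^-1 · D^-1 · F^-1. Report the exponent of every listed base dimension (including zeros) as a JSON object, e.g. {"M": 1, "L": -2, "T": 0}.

{"L": -3, "T": 7, "M": -3}

Exponent matrix [L,T,M] × [τ,f,Q,D,σ,μ,F]:
  L: [-1  0  3  1  0 -1  1]
  T: [-2 -1 -1  0 -2 -1 -2]
  M: [ 1  0  0  0  1  1  1]
  [L]: (-2)·-1+(-1)·3+(-1)·1+(-1)·1 = -3
  [T]: (-2)·-2+(-1)·-1+(-1)·0+(-1)·-2 = 7
  [M]: (-2)·1+(-1)·0+(-1)·0+(-1)·1 = -3
⇒ L^-3 T^7 M^-3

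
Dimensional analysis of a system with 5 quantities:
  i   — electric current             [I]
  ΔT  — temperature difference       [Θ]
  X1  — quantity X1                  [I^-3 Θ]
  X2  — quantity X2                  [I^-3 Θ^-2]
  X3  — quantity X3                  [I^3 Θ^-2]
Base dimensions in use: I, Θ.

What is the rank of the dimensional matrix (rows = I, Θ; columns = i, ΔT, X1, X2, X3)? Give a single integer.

2

Write exponents as rows I,Θ / cols i,ΔT,X1,X2,X3:
  I: [ 1  0 -3 -3  3]
  Θ: [ 0  1  1 -2 -2]
Row reduction gives pivot columns i,ΔT; rank = 2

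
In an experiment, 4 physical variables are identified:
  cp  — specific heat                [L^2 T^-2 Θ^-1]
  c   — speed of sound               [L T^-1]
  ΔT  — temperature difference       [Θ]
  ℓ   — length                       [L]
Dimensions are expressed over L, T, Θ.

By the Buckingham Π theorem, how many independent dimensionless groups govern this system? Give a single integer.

1

Exponent matrix [L,T,Θ] × [cp,c,ΔT,ℓ]:
  L: [ 2  1  0  1]
  T: [-2 -1  0  0]
  Θ: [-1  0  1  0]
RREF → pivots at {cp,c,ℓ} ⇒ r = 3
Π count = n − r = 4 − 3 = 1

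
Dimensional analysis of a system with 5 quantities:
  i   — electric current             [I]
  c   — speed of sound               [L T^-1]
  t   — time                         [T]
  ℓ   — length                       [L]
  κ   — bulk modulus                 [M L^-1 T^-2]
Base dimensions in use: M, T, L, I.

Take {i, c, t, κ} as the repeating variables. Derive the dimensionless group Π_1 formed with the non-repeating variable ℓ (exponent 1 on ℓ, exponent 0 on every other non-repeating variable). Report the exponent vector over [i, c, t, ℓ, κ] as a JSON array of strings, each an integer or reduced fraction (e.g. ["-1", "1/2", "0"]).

["0", "-1", "-1", "1", "0"]

Write exponents as rows M,T,L,I / cols i,c,t,ℓ,κ:
  M: [ 0  0  0  0  1]
  T: [ 0 -1  1  0 -2]
  L: [ 0  1  0  1 -1]
  I: [ 1  0  0  0  0]
Row reduction gives pivot columns i,c,t,κ; rank = 4
Repeat: i,c,t,κ; free: ℓ
RREF:
  r0: [   1    0    0    0    0]
  r1: [   0    1    0    1    0]
  r2: [   0    0    1    1    0]
  r3: [   0    0    0    0    1]
Fix exponent of ℓ at 1; solve each RREF row for its pivot's exponent:
  r0: exp(i) + (0)·1 = 0 ⇒ exp(i) = 0
  r1: exp(c) + (1)·1 = 0 ⇒ exp(c) = -1
  r2: exp(t) + (1)·1 = 0 ⇒ exp(t) = -1
  r3: exp(κ) + (0)·1 = 0 ⇒ exp(κ) = 0
Π_1 = c^-1 · t^-1 · ℓ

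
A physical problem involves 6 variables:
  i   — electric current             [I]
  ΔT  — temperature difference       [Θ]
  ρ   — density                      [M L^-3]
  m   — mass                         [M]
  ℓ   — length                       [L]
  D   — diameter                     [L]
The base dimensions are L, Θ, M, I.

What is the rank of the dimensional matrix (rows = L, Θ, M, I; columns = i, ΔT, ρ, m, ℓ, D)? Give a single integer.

Exponent matrix [L,Θ,M,I] × [i,ΔT,ρ,m,ℓ,D]:
  L: [ 0  0 -3  0  1  1]
  Θ: [ 0  1  0  0  0  0]
  M: [ 0  0  1  1  0  0]
  I: [ 1  0  0  0  0  0]
RREF → pivots at {i,ΔT,ρ,m} ⇒ r = 4

4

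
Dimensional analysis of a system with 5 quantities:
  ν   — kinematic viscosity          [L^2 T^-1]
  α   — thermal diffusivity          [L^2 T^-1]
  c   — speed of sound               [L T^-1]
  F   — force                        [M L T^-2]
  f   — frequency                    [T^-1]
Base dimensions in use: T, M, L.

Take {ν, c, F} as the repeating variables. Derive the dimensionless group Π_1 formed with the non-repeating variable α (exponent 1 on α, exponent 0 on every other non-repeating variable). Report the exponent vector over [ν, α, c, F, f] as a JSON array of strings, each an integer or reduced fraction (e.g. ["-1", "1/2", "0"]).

Dimensional matrix (T×M×L by ν×α×c×F×f):
  T: [-1 -1 -1 -2 -1]
  M: [ 0  0  0  1  0]
  L: [ 2  2  1  1  0]
Row reduction gives pivot columns ν,c,F; rank = 3
Pivot set = {ν,c,F}, free = {α,f}
RREF:
  r0: [   1    1    0    0   -1]
  r1: [   0    0    1    0    2]
  r2: [   0    0    0    1    0]
Fix exponent of α at 1, f at 0; solve each RREF row for its pivot's exponent:
  r0: exp(ν) + (1)·1 = 0 ⇒ exp(ν) = -1
  r1: exp(c) + (0)·1 = 0 ⇒ exp(c) = 0
  r2: exp(F) + (0)·1 = 0 ⇒ exp(F) = 0
Π_1 = ν^-1 · α

["-1", "1", "0", "0", "0"]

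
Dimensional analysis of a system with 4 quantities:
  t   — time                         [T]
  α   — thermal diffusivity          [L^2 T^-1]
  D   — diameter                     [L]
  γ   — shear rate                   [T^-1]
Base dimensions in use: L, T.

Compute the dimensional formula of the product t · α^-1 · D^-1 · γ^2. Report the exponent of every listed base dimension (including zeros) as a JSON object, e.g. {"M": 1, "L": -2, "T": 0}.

Write exponents as rows L,T / cols t,α,D,γ:
  L: [ 0  2  1  0]
  T: [ 1 -1  0 -1]
  [L]: (1)·0+(-1)·2+(-1)·1+(2)·0 = -3
  [T]: (1)·1+(-1)·-1+(-1)·0+(2)·-1 = 0
⇒ L^-3

{"L": -3, "T": 0}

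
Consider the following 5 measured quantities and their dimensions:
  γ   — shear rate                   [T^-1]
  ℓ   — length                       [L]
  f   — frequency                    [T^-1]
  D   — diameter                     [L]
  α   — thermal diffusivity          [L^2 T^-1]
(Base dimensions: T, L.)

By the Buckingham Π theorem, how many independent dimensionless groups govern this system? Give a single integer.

Dimensional matrix (T×L by γ×ℓ×f×D×α):
  T: [-1  0 -1  0 -1]
  L: [ 0  1  0  1  2]
RREF → pivots at {γ,ℓ} ⇒ r = 2
n=5, r=2 ⇒ 3 dimensionless groups

3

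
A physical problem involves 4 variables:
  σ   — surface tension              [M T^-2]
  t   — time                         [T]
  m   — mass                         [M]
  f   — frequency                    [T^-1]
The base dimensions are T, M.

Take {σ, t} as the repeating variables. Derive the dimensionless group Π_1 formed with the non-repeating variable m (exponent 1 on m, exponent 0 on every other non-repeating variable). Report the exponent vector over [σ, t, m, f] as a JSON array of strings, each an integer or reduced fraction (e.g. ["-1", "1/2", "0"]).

Dimensional matrix (T×M by σ×t×m×f):
  T: [-2  1  0 -1]
  M: [ 1  0  1  0]
Echelon form has 2 nonzero rows (pivots: σ,t)
Pivot set = {σ,t}, free = {m,f}
RREF:
  r0: [   1    0    1    0]
  r1: [   0    1    2   -1]
Fix exponent of m at 1, f at 0; solve each RREF row for its pivot's exponent:
  r0: exp(σ) + (1)·1 = 0 ⇒ exp(σ) = -1
  r1: exp(t) + (2)·1 = 0 ⇒ exp(t) = -2
Π_1 = σ^-1 · t^-2 · m

["-1", "-2", "1", "0"]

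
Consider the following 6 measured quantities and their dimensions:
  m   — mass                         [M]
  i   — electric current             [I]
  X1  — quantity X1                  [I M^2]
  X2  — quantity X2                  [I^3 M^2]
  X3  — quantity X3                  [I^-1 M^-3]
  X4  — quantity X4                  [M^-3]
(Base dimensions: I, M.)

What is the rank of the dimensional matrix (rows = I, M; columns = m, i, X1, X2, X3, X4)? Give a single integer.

2

Exponent matrix [I,M] × [m,i,X1,X2,X3,X4]:
  I: [ 0  1  1  3 -1  0]
  M: [ 1  0  2  2 -3 -3]
RREF → pivots at {m,i} ⇒ r = 2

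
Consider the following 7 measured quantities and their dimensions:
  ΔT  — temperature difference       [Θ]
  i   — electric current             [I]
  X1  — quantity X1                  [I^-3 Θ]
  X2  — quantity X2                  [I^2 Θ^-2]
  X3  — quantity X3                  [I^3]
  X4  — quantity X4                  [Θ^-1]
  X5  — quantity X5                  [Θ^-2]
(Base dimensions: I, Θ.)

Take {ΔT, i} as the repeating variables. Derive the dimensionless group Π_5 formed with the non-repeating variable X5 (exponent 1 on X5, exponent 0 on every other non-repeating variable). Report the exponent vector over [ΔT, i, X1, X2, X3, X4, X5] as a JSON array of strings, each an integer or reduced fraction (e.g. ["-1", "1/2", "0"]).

Dimensional matrix (I×Θ by ΔT×i×X1×X2×X3×X4×X5):
  I: [ 0  1 -3  2  3  0  0]
  Θ: [ 1  0  1 -2  0 -1 -2]
Row reduction gives pivot columns ΔT,i; rank = 2
Pivot set = {ΔT,i}, free = {X1,X2,X3,X4,X5}
RREF:
  r0: [   1    0    1   -2    0   -1   -2]
  r1: [   0    1   -3    2    3    0    0]
Fix exponent of X5 at 1, X1 at 0, X2 at 0, X3 at 0, X4 at 0; solve each RREF row for its pivot's exponent:
  r0: exp(ΔT) + (-2)·1 = 0 ⇒ exp(ΔT) = 2
  r1: exp(i) + (0)·1 = 0 ⇒ exp(i) = 0
Π_5 = ΔT^2 · X5

["2", "0", "0", "0", "0", "0", "1"]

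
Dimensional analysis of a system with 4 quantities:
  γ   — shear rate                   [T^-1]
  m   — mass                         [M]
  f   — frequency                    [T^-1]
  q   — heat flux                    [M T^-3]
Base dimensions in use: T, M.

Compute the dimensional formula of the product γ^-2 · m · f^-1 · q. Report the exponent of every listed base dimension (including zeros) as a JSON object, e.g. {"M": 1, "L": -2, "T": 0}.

Exponent matrix [T,M] × [γ,m,f,q]:
  T: [-1  0 -1 -3]
  M: [ 0  1  0  1]
  [T]: (-2)·-1+(1)·0+(-1)·-1+(1)·-3 = 0
  [M]: (-2)·0+(1)·1+(-1)·0+(1)·1 = 2
⇒ M^2

{"T": 0, "M": 2}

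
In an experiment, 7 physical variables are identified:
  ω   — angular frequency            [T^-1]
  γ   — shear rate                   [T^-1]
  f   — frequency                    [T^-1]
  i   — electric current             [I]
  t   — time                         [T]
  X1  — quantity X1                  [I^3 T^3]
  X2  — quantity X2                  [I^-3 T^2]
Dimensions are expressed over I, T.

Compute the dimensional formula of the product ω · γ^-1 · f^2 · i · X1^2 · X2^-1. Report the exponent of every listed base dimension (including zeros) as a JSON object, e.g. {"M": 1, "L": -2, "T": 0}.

Exponent matrix [I,T] × [ω,γ,f,i,t,X1,X2]:
  I: [ 0  0  0  1  0  3 -3]
  T: [-1 -1 -1  0  1  3  2]
  [I]: (1)·0+(-1)·0+(2)·0+(1)·1+(2)·3+(-1)·-3 = 10
  [T]: (1)·-1+(-1)·-1+(2)·-1+(1)·0+(2)·3+(-1)·2 = 2
⇒ I^10 T^2

{"I": 10, "T": 2}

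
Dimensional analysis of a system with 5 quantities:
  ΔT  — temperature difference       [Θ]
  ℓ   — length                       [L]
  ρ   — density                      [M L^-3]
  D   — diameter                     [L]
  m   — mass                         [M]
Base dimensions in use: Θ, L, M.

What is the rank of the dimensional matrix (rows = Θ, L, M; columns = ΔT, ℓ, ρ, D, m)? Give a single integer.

3

Dimensional matrix (Θ×L×M by ΔT×ℓ×ρ×D×m):
  Θ: [ 1  0  0  0  0]
  L: [ 0  1 -3  1  0]
  M: [ 0  0  1  0  1]
Row reduction gives pivot columns ΔT,ℓ,ρ; rank = 3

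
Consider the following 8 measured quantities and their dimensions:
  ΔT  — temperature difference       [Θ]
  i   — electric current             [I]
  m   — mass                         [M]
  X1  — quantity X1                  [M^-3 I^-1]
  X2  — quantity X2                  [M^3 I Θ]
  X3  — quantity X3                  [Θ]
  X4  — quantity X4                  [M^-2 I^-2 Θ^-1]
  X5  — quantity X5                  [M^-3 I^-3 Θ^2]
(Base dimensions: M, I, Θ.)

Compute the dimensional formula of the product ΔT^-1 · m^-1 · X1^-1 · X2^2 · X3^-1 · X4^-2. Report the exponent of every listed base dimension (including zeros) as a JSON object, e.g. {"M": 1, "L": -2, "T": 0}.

{"M": 12, "I": 7, "Θ": 2}

Dimensional matrix (M×I×Θ by ΔT×i×m×X1×X2×X3×X4×X5):
  M: [ 0  0  1 -3  3  0 -2 -3]
  I: [ 0  1  0 -1  1  0 -2 -3]
  Θ: [ 1  0  0  0  1  1 -1  2]
  [M]: (-1)·0+(-1)·1+(-1)·-3+(2)·3+(-1)·0+(-2)·-2 = 12
  [I]: (-1)·0+(-1)·0+(-1)·-1+(2)·1+(-1)·0+(-2)·-2 = 7
  [Θ]: (-1)·1+(-1)·0+(-1)·0+(2)·1+(-1)·1+(-2)·-1 = 2
⇒ M^12 I^7 Θ^2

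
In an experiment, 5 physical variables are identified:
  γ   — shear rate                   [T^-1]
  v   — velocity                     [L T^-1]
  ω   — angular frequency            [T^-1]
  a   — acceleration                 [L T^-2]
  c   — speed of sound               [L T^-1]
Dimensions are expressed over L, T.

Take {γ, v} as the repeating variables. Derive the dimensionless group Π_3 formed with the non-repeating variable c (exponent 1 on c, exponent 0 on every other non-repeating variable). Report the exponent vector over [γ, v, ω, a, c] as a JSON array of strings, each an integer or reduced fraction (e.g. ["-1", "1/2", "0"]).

["0", "-1", "0", "0", "1"]

Exponent matrix [L,T] × [γ,v,ω,a,c]:
  L: [ 0  1  0  1  1]
  T: [-1 -1 -1 -2 -1]
RREF → pivots at {γ,v} ⇒ r = 2
Pivot set = {γ,v}, free = {ω,a,c}
RREF:
  r0: [   1    0    1    1    0]
  r1: [   0    1    0    1    1]
Fix exponent of c at 1, ω at 0, a at 0; solve each RREF row for its pivot's exponent:
  r0: exp(γ) + (0)·1 = 0 ⇒ exp(γ) = 0
  r1: exp(v) + (1)·1 = 0 ⇒ exp(v) = -1
Π_3 = v^-1 · c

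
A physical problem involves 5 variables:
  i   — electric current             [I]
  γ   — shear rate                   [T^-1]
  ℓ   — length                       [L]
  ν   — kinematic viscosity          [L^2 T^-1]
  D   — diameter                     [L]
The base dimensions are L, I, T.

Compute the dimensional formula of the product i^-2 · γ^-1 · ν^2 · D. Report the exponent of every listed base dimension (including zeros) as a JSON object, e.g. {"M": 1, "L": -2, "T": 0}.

{"L": 5, "I": -2, "T": -1}

Exponent matrix [L,I,T] × [i,γ,ℓ,ν,D]:
  L: [ 0  0  1  2  1]
  I: [ 1  0  0  0  0]
  T: [ 0 -1  0 -1  0]
  [L]: (-2)·0+(-1)·0+(2)·2+(1)·1 = 5
  [I]: (-2)·1+(-1)·0+(2)·0+(1)·0 = -2
  [T]: (-2)·0+(-1)·-1+(2)·-1+(1)·0 = -1
⇒ L^5 I^-2 T^-1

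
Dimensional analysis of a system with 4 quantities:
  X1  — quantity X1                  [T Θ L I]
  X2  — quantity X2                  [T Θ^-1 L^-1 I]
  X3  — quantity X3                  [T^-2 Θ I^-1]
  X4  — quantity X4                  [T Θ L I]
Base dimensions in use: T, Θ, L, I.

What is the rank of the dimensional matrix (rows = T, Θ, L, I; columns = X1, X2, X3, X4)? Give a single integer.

3

Write exponents as rows T,Θ,L,I / cols X1,X2,X3,X4:
  T: [ 1  1 -2  1]
  Θ: [ 1 -1  1  1]
  L: [ 1 -1  0  1]
  I: [ 1  1 -1  1]
Row reduction gives pivot columns X1,X2,X3; rank = 3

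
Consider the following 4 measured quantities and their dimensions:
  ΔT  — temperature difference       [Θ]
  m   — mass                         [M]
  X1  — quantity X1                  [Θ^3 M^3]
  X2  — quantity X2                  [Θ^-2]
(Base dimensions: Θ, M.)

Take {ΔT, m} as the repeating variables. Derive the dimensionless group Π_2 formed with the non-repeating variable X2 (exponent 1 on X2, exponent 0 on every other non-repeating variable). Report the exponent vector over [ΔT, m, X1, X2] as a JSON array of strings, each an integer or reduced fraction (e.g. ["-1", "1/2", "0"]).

["2", "0", "0", "1"]

Dimensional matrix (Θ×M by ΔT×m×X1×X2):
  Θ: [ 1  0  3 -2]
  M: [ 0  1  3  0]
Row reduction gives pivot columns ΔT,m; rank = 2
Pivot set = {ΔT,m}, free = {X1,X2}
RREF:
  r0: [   1    0    3   -2]
  r1: [   0    1    3    0]
Fix exponent of X2 at 1, X1 at 0; solve each RREF row for its pivot's exponent:
  r0: exp(ΔT) + (-2)·1 = 0 ⇒ exp(ΔT) = 2
  r1: exp(m) + (0)·1 = 0 ⇒ exp(m) = 0
Π_2 = ΔT^2 · X2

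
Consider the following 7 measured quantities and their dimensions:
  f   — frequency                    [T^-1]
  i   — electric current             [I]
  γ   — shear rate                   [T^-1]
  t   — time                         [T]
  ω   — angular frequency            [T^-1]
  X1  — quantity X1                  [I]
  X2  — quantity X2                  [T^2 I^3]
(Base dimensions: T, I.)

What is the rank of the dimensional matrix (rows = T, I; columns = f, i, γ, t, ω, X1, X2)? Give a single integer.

Dimensional matrix (T×I by f×i×γ×t×ω×X1×X2):
  T: [-1  0 -1  1 -1  0  2]
  I: [ 0  1  0  0  0  1  3]
Row reduction gives pivot columns f,i; rank = 2

2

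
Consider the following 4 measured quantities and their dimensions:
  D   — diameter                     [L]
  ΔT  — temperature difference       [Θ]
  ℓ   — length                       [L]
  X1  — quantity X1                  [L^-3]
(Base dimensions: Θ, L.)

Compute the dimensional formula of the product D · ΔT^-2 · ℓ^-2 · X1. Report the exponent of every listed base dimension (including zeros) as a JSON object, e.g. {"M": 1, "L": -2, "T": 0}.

Exponent matrix [Θ,L] × [D,ΔT,ℓ,X1]:
  Θ: [ 0  1  0  0]
  L: [ 1  0  1 -3]
  [Θ]: (1)·0+(-2)·1+(-2)·0+(1)·0 = -2
  [L]: (1)·1+(-2)·0+(-2)·1+(1)·-3 = -4
⇒ Θ^-2 L^-4

{"Θ": -2, "L": -4}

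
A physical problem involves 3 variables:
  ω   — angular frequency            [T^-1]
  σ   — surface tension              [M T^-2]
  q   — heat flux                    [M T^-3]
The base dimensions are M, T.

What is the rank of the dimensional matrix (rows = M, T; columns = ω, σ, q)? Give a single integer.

2

Write exponents as rows M,T / cols ω,σ,q:
  M: [ 0  1  1]
  T: [-1 -2 -3]
Echelon form has 2 nonzero rows (pivots: ω,σ)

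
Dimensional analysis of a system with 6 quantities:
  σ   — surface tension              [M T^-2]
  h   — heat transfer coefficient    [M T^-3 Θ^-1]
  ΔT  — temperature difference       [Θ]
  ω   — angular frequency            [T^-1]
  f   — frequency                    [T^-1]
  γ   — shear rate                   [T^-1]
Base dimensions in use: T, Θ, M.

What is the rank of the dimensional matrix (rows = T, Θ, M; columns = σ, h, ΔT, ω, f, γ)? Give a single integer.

Exponent matrix [T,Θ,M] × [σ,h,ΔT,ω,f,γ]:
  T: [-2 -3  0 -1 -1 -1]
  Θ: [ 0 -1  1  0  0  0]
  M: [ 1  1  0  0  0  0]
Row reduction gives pivot columns σ,h,ΔT; rank = 3

3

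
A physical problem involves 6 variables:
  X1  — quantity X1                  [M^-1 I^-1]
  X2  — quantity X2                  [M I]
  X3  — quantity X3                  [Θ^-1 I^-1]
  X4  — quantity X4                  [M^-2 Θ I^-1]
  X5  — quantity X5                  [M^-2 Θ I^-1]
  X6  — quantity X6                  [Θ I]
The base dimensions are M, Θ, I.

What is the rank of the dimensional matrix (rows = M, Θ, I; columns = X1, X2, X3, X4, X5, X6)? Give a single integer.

Dimensional matrix (M×Θ×I by X1×X2×X3×X4×X5×X6):
  M: [-1  1  0 -2 -2  0]
  Θ: [ 0  0 -1  1  1  1]
  I: [-1  1 -1 -1 -1  1]
Echelon form has 2 nonzero rows (pivots: X1,X3)

2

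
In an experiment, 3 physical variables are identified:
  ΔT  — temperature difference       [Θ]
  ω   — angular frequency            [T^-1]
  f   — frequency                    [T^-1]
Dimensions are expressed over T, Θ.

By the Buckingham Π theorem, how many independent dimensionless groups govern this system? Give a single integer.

Write exponents as rows T,Θ / cols ΔT,ω,f:
  T: [ 0 -1 -1]
  Θ: [ 1  0  0]
RREF → pivots at {ΔT,ω} ⇒ r = 2
n=3, r=2 ⇒ 1 dimensionless group

1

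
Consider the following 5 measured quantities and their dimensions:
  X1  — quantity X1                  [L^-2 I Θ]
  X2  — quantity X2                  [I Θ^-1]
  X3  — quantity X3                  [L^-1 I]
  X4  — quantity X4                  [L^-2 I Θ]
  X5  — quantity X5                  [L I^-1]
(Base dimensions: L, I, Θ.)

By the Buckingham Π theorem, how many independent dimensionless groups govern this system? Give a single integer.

Dimensional matrix (L×I×Θ by X1×X2×X3×X4×X5):
  L: [-2  0 -1 -2  1]
  I: [ 1  1  1  1 -1]
  Θ: [ 1 -1  0  1  0]
RREF → pivots at {X1,X2} ⇒ r = 2
5 vars − rank 2 = 3 Π groups

3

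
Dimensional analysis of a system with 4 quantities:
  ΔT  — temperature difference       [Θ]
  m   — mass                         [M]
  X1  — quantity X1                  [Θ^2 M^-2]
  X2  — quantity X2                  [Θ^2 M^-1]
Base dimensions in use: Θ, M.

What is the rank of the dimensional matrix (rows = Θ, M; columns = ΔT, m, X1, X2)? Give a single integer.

2

Exponent matrix [Θ,M] × [ΔT,m,X1,X2]:
  Θ: [ 1  0  2  2]
  M: [ 0  1 -2 -1]
Row reduction gives pivot columns ΔT,m; rank = 2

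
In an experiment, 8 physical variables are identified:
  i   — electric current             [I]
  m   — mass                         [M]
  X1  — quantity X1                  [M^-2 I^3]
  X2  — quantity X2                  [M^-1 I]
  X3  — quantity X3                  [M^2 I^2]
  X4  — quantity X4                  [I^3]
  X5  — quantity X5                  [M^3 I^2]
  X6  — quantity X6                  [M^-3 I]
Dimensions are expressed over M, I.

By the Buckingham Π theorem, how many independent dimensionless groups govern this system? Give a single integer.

6

Exponent matrix [M,I] × [i,m,X1,X2,X3,X4,X5,X6]:
  M: [ 0  1 -2 -1  2  0  3 -3]
  I: [ 1  0  3  1  2  3  2  1]
Row reduction gives pivot columns i,m; rank = 2
8 vars − rank 2 = 6 Π groups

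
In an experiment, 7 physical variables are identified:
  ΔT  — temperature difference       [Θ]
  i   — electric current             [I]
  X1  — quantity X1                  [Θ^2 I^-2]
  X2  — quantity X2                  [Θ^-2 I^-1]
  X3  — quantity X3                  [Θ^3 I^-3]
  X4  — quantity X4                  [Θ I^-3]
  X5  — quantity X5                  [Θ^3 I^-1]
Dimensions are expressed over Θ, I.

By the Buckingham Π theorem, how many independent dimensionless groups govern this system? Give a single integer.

5

Exponent matrix [Θ,I] × [ΔT,i,X1,X2,X3,X4,X5]:
  Θ: [ 1  0  2 -2  3  1  3]
  I: [ 0  1 -2 -1 -3 -3 -1]
Echelon form has 2 nonzero rows (pivots: ΔT,i)
Π count = n − r = 7 − 2 = 5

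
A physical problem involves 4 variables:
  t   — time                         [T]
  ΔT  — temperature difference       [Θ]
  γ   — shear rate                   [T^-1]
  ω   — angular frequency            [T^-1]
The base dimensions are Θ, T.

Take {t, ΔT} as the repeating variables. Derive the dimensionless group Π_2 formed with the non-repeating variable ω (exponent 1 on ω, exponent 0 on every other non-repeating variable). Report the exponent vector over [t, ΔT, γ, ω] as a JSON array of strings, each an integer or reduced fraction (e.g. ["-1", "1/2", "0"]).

Dimensional matrix (Θ×T by t×ΔT×γ×ω):
  Θ: [ 0  1  0  0]
  T: [ 1  0 -1 -1]
RREF → pivots at {t,ΔT} ⇒ r = 2
Pivot set = {t,ΔT}, free = {γ,ω}
RREF:
  r0: [   1    0   -1   -1]
  r1: [   0    1    0    0]
Fix exponent of ω at 1, γ at 0; solve each RREF row for its pivot's exponent:
  r0: exp(t) + (-1)·1 = 0 ⇒ exp(t) = 1
  r1: exp(ΔT) + (0)·1 = 0 ⇒ exp(ΔT) = 0
Π_2 = t · ω

["1", "0", "0", "1"]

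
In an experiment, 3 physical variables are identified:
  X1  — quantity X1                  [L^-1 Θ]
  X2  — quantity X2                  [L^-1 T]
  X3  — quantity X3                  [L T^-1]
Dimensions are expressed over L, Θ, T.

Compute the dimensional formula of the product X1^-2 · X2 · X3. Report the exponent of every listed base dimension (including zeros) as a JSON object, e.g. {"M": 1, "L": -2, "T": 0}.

{"L": 2, "Θ": -2, "T": 0}

Dimensional matrix (L×Θ×T by X1×X2×X3):
  L: [-1 -1  1]
  Θ: [ 1  0  0]
  T: [ 0  1 -1]
  [L]: (-2)·-1+(1)·-1+(1)·1 = 2
  [Θ]: (-2)·1+(1)·0+(1)·0 = -2
  [T]: (-2)·0+(1)·1+(1)·-1 = 0
⇒ L^2 Θ^-2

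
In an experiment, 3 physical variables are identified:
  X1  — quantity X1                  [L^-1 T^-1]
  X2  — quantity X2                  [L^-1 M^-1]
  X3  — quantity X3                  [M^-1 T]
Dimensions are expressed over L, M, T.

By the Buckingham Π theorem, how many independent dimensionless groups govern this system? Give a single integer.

1

Dimensional matrix (L×M×T by X1×X2×X3):
  L: [-1 -1  0]
  M: [ 0 -1 -1]
  T: [-1  0  1]
Row reduction gives pivot columns X1,X2; rank = 2
3 vars − rank 2 = 1 Π group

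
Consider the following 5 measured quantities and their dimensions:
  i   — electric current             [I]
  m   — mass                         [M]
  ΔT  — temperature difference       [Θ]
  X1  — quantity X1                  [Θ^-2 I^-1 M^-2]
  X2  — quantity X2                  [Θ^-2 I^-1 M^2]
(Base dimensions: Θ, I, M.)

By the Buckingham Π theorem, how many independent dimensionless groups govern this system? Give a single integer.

Dimensional matrix (Θ×I×M by i×m×ΔT×X1×X2):
  Θ: [ 0  0  1 -2 -2]
  I: [ 1  0  0 -1 -1]
  M: [ 0  1  0 -2  2]
Echelon form has 3 nonzero rows (pivots: i,m,ΔT)
n=5, r=3 ⇒ 2 dimensionless groups

2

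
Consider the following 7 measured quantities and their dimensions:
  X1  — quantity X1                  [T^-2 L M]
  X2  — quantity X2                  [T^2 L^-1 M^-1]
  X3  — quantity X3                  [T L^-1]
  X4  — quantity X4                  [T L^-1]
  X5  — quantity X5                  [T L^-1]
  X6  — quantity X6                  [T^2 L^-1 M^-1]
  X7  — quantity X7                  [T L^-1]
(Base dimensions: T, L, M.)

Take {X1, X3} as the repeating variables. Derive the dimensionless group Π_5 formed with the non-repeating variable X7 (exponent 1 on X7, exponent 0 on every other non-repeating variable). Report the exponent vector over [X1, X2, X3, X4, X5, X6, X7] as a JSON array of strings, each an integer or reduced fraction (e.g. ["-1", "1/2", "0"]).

["0", "0", "-1", "0", "0", "0", "1"]

Exponent matrix [T,L,M] × [X1,X2,X3,X4,X5,X6,X7]:
  T: [-2  2  1  1  1  2  1]
  L: [ 1 -1 -1 -1 -1 -1 -1]
  M: [ 1 -1  0  0  0 -1  0]
Echelon form has 2 nonzero rows (pivots: X1,X3)
Repeat: X1,X3; free: X2,X4,X5,X6,X7
RREF:
  r0: [   1   -1    0    0    0   -1    0]
  r1: [   0    0    1    1    1    0    1]
  r2: [   0    0    0    0    0    0    0]
Fix exponent of X7 at 1, X2 at 0, X4 at 0, X5 at 0, X6 at 0; solve each RREF row for its pivot's exponent:
  r0: exp(X1) + (0)·1 = 0 ⇒ exp(X1) = 0
  r1: exp(X3) + (1)·1 = 0 ⇒ exp(X3) = -1
Π_5 = X3^-1 · X7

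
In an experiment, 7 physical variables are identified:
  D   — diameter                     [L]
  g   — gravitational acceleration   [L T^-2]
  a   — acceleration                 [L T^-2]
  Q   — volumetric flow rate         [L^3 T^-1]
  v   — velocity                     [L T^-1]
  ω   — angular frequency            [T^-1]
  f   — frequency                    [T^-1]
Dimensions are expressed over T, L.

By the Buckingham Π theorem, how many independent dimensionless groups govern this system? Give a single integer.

Write exponents as rows T,L / cols D,g,a,Q,v,ω,f:
  T: [ 0 -2 -2 -1 -1 -1 -1]
  L: [ 1  1  1  3  1  0  0]
Echelon form has 2 nonzero rows (pivots: D,g)
7 vars − rank 2 = 5 Π groups

5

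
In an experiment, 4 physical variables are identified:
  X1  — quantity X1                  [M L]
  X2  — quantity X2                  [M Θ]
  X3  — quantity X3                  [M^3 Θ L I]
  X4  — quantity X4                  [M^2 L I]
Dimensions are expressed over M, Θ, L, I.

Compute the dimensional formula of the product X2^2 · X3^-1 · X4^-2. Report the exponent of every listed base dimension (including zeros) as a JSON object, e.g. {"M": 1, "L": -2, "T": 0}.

Dimensional matrix (M×Θ×L×I by X1×X2×X3×X4):
  M: [ 1  1  3  2]
  Θ: [ 0  1  1  0]
  L: [ 1  0  1  1]
  I: [ 0  0  1  1]
  [M]: (2)·1+(-1)·3+(-2)·2 = -5
  [Θ]: (2)·1+(-1)·1+(-2)·0 = 1
  [L]: (2)·0+(-1)·1+(-2)·1 = -3
  [I]: (2)·0+(-1)·1+(-2)·1 = -3
⇒ M^-5 Θ L^-3 I^-3

{"M": -5, "Θ": 1, "L": -3, "I": -3}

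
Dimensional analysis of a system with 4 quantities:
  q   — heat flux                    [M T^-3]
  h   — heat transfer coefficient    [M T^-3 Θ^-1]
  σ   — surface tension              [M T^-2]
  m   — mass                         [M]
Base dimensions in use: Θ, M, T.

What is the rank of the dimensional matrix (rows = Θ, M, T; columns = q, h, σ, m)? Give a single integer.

3

Dimensional matrix (Θ×M×T by q×h×σ×m):
  Θ: [ 0 -1  0  0]
  M: [ 1  1  1  1]
  T: [-3 -3 -2  0]
RREF → pivots at {q,h,σ} ⇒ r = 3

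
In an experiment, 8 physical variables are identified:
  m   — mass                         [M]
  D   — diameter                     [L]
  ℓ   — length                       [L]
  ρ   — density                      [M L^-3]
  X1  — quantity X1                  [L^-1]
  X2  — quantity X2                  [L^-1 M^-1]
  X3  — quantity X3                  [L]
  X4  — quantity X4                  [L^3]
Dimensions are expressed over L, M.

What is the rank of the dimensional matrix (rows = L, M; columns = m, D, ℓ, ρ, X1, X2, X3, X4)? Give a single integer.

Write exponents as rows L,M / cols m,D,ℓ,ρ,X1,X2,X3,X4:
  L: [ 0  1  1 -3 -1 -1  1  3]
  M: [ 1  0  0  1  0 -1  0  0]
Row reduction gives pivot columns m,D; rank = 2

2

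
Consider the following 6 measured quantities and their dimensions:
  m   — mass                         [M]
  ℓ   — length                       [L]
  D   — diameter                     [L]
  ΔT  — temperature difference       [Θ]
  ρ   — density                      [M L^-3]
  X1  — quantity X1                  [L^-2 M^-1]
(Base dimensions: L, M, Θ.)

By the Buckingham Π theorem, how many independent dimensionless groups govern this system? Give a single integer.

3

Write exponents as rows L,M,Θ / cols m,ℓ,D,ΔT,ρ,X1:
  L: [ 0  1  1  0 -3 -2]
  M: [ 1  0  0  0  1 -1]
  Θ: [ 0  0  0  1  0  0]
RREF → pivots at {m,ℓ,ΔT} ⇒ r = 3
n=6, r=3 ⇒ 3 dimensionless groups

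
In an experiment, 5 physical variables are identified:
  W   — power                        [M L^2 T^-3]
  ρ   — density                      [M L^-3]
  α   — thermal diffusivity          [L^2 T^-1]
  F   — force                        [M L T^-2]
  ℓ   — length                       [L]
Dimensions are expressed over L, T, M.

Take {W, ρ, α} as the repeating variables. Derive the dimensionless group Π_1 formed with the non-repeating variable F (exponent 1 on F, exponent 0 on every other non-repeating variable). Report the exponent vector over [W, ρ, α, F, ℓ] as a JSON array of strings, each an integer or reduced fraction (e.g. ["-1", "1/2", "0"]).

Exponent matrix [L,T,M] × [W,ρ,α,F,ℓ]:
  L: [ 2 -3  2  1  1]
  T: [-3  0 -1 -2  0]
  M: [ 1  1  0  1  0]
Echelon form has 3 nonzero rows (pivots: W,ρ,α)
Pivot set = {W,ρ,α}, free = {F,ℓ}
RREF:
  r0: [   1    0    0    0   -1]
  r1: [   0    1    0    1    1]
  r2: [   0    0    1    2    3]
Fix exponent of F at 1, ℓ at 0; solve each RREF row for its pivot's exponent:
  r0: exp(W) + (0)·1 = 0 ⇒ exp(W) = 0
  r1: exp(ρ) + (1)·1 = 0 ⇒ exp(ρ) = -1
  r2: exp(α) + (2)·1 = 0 ⇒ exp(α) = -2
Π_1 = ρ^-1 · α^-2 · F

["0", "-1", "-2", "1", "0"]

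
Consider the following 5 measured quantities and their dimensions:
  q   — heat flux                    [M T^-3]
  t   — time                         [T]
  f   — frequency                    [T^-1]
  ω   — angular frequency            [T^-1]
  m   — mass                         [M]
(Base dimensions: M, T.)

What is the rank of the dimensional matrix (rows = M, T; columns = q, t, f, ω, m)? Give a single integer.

2

Write exponents as rows M,T / cols q,t,f,ω,m:
  M: [ 1  0  0  0  1]
  T: [-3  1 -1 -1  0]
Row reduction gives pivot columns q,t; rank = 2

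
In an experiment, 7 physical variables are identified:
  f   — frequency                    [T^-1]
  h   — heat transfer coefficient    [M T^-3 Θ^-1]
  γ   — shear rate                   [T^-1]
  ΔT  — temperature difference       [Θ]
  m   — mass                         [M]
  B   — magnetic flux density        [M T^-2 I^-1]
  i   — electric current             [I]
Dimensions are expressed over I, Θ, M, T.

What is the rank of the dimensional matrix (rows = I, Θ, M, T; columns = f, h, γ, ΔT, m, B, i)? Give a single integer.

4

Dimensional matrix (I×Θ×M×T by f×h×γ×ΔT×m×B×i):
  I: [ 0  0  0  0  0 -1  1]
  Θ: [ 0 -1  0  1  0  0  0]
  M: [ 0  1  0  0  1  1  0]
  T: [-1 -3 -1  0  0 -2  0]
Row reduction gives pivot columns f,h,ΔT,B; rank = 4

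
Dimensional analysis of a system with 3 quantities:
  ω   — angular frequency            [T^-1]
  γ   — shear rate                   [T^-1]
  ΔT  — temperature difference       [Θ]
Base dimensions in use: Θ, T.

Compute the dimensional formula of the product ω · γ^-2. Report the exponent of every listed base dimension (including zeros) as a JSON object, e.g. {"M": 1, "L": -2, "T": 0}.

Exponent matrix [Θ,T] × [ω,γ,ΔT]:
  Θ: [ 0  0  1]
  T: [-1 -1  0]
  [Θ]: (1)·0+(-2)·0 = 0
  [T]: (1)·-1+(-2)·-1 = 1
⇒ T

{"Θ": 0, "T": 1}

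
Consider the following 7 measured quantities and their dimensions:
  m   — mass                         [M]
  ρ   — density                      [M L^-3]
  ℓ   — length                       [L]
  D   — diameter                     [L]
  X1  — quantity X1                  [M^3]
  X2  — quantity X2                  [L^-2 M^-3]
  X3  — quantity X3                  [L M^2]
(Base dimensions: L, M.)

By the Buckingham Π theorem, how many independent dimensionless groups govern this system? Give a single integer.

Exponent matrix [L,M] × [m,ρ,ℓ,D,X1,X2,X3]:
  L: [ 0 -3  1  1  0 -2  1]
  M: [ 1  1  0  0  3 -3  2]
Echelon form has 2 nonzero rows (pivots: m,ρ)
n=7, r=2 ⇒ 5 dimensionless groups

5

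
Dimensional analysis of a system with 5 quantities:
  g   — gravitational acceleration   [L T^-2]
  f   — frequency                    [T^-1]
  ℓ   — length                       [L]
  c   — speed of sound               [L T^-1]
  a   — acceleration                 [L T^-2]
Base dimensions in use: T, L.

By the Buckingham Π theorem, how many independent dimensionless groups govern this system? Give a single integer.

3

Exponent matrix [T,L] × [g,f,ℓ,c,a]:
  T: [-2 -1  0 -1 -2]
  L: [ 1  0  1  1  1]
RREF → pivots at {g,f} ⇒ r = 2
5 vars − rank 2 = 3 Π groups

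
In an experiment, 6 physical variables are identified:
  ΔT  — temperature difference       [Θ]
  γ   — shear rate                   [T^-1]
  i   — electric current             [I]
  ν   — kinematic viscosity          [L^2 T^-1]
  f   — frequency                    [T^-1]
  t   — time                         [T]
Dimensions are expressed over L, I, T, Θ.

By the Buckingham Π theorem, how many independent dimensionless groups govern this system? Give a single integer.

2

Write exponents as rows L,I,T,Θ / cols ΔT,γ,i,ν,f,t:
  L: [ 0  0  0  2  0  0]
  I: [ 0  0  1  0  0  0]
  T: [ 0 -1  0 -1 -1  1]
  Θ: [ 1  0  0  0  0  0]
Row reduction gives pivot columns ΔT,γ,i,ν; rank = 4
6 vars − rank 4 = 2 Π groups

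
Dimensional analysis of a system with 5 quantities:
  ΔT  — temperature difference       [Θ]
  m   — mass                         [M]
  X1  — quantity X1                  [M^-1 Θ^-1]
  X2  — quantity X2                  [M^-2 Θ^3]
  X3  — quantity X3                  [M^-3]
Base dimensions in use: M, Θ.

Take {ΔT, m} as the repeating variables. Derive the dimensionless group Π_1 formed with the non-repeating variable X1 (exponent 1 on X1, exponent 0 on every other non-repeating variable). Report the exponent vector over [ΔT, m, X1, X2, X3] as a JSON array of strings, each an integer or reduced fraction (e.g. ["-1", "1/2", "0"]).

["1", "1", "1", "0", "0"]

Exponent matrix [M,Θ] × [ΔT,m,X1,X2,X3]:
  M: [ 0  1 -1 -2 -3]
  Θ: [ 1  0 -1  3  0]
RREF → pivots at {ΔT,m} ⇒ r = 2
Repeat: ΔT,m; free: X1,X2,X3
RREF:
  r0: [   1    0   -1    3    0]
  r1: [   0    1   -1   -2   -3]
Fix exponent of X1 at 1, X2 at 0, X3 at 0; solve each RREF row for its pivot's exponent:
  r0: exp(ΔT) + (-1)·1 = 0 ⇒ exp(ΔT) = 1
  r1: exp(m) + (-1)·1 = 0 ⇒ exp(m) = 1
Π_1 = ΔT · m · X1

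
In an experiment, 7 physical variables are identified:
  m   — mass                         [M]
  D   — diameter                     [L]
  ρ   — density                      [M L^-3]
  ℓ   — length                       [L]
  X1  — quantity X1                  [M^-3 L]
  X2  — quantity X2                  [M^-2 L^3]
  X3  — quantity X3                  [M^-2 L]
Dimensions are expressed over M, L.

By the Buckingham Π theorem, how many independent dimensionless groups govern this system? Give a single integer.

5

Exponent matrix [M,L] × [m,D,ρ,ℓ,X1,X2,X3]:
  M: [ 1  0  1  0 -3 -2 -2]
  L: [ 0  1 -3  1  1  3  1]
Row reduction gives pivot columns m,D; rank = 2
Π count = n − r = 7 − 2 = 5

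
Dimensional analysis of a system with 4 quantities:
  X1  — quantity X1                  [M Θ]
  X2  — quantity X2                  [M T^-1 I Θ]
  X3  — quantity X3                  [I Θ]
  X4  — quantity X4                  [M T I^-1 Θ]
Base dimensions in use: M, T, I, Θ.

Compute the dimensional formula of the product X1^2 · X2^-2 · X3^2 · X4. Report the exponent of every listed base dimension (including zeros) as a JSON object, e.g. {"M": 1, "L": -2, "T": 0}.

Write exponents as rows M,T,I,Θ / cols X1,X2,X3,X4:
  M: [ 1  1  0  1]
  T: [ 0 -1  0  1]
  I: [ 0  1  1 -1]
  Θ: [ 1  1  1  1]
  [M]: (2)·1+(-2)·1+(2)·0+(1)·1 = 1
  [T]: (2)·0+(-2)·-1+(2)·0+(1)·1 = 3
  [I]: (2)·0+(-2)·1+(2)·1+(1)·-1 = -1
  [Θ]: (2)·1+(-2)·1+(2)·1+(1)·1 = 3
⇒ M T^3 I^-1 Θ^3

{"M": 1, "T": 3, "I": -1, "Θ": 3}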